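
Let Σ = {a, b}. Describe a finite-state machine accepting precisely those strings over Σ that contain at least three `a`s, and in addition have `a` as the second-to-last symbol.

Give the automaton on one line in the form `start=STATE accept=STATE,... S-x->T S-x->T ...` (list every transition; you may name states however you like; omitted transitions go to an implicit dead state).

Handle the two conditions separately and then intersect. The first has 5 states tracking the count of `a`s, saturating at 4; the second has 7 states tracking the last 2 symbols read. A product state is a pair (one from each), accepting exactly when both do. Equivalent product states are then merged.
With 7 states:
        a   b  
>  q0   q1  q0 
   q1   q2  q1 
   q2   q3  q4 
 * q3   q3  q5 
   q4   q6  q4 
 * q5   q6  q4 
   q6   q3  q5 
(> = start, * = accepting)

start=q0 accept=q3,q5 q0-a->q1 q0-b->q0 q1-a->q2 q1-b->q1 q2-a->q3 q2-b->q4 q3-a->q3 q3-b->q5 q4-a->q6 q4-b->q4 q5-a->q6 q5-b->q4 q6-a->q3 q6-b->q5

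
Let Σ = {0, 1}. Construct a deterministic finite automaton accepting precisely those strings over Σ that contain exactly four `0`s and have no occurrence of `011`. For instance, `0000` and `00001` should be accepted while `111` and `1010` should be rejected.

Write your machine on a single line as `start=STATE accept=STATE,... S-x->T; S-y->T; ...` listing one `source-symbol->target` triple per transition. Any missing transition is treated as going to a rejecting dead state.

Run two small machines in parallel and take their product. The first has 6 states tracking the count of `0`s, saturating at 5; the second has 4 states tracking partial matches of the forbidden pattern `011`. A product state is a pair (one from each), accepting exactly when both do.
16 states suffice.
       0  1 
>  A   B  A 
   B   C  D 
   C   E  F 
   D   C  G 
   E   H  I 
   F   E  J 
   G   J  G 
 * H   K  L 
   I   H  M 
   J   M  J 
   K   K  N 
 * L   K  O 
   M   O  M 
   N   K  P 
   O   P  O 
   P   P  P 
(> = start, * = accepting)

start=A; accept=H,L; A-0->B; A-1->A; B-0->C; B-1->D; C-0->E; C-1->F; D-0->C; D-1->G; E-0->H; E-1->I; F-0->E; F-1->J; G-0->J; G-1->G; H-0->K; H-1->L; I-0->H; I-1->M; J-0->M; J-1->J; K-0->K; K-1->N; L-0->K; L-1->O; M-0->O; M-1->M; N-0->K; N-1->P; O-0->P; O-1->O; P-0->P; P-1->P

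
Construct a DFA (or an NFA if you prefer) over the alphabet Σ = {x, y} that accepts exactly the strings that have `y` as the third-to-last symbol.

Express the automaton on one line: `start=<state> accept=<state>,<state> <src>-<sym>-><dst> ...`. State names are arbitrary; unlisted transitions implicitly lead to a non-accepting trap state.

A DFA must remember the last 3 symbols (since which symbol is third-to-last isn't known until the input ends). Use one state per possible window of the last ≤3 symbols; accept from those whose window starts with `y`.
With 15 states:
          x    y  
>  q0     q1   q2 
   q1     q3   q4 
   q2     q5   q6 
   q3     q7   q8 
   q4     q9  q10 
   q5    q11  q12 
   q6    q13  q14 
   q7     q7   q8 
   q8     q9  q10 
   q9    q11  q12 
   q10   q13  q14 
 * q11    q7   q8 
 * q12    q9  q10 
 * q13   q11  q12 
 * q14   q13  q14 
(> = start, * = accepting)

start=q0 accept=q11,q12,q13,q14 q0-x->q1 q0-y->q2 q1-x->q3 q1-y->q4 q2-x->q5 q2-y->q6 q3-x->q7 q3-y->q8 q4-x->q9 q4-y->q10 q5-x->q11 q5-y->q12 q6-x->q13 q6-y->q14 q7-x->q7 q7-y->q8 q8-x->q9 q8-y->q10 q9-x->q11 q9-y->q12 q10-x->q13 q10-y->q14 q11-x->q7 q11-y->q8 q12-x->q9 q12-y->q10 q13-x->q11 q13-y->q12 q14-x->q13 q14-y->q14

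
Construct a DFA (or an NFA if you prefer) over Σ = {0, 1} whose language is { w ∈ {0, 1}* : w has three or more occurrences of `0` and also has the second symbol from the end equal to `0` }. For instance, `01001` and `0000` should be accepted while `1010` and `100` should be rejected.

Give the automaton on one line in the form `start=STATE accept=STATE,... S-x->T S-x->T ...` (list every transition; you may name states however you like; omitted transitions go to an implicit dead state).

start=q0 accept=q3,q5 q0-0->q1 q0-1->q0 q1-0->q2 q1-1->q1 q2-0->q3 q2-1->q4 q3-0->q3 q3-1->q5 q4-0->q6 q4-1->q4 q5-0->q6 q5-1->q4 q6-0->q3 q6-1->q5

Run two small machines in parallel and take their product. The first has 5 states tracking the count of `0`s, saturating at 4; the second has 7 states tracking the last 2 symbols read. A product state is a pair (one from each), accepting exactly when both do. After merging equivalent states the machine shrinks.
        0   1  
>  q0   q1  q0 
   q1   q2  q1 
   q2   q3  q4 
 * q3   q3  q5 
   q4   q6  q4 
 * q5   q6  q4 
   q6   q3  q5 
(> = start, * = accepting)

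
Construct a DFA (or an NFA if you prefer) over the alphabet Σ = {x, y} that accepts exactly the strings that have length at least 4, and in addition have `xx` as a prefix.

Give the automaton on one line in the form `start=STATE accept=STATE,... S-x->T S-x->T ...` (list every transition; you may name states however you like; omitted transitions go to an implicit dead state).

start=s0 accept=s5 s0-x->s1 s0-y->s2 s1-x->s3 s1-y->s2 s2-x->s2 s2-y->s2 s3-x->s4 s3-y->s4 s4-x->s5 s4-y->s5 s5-x->s5 s5-y->s5

Run two small machines in parallel and take their product. The first has 6 states tracking the input length, saturating at 5; the second has 4 states tracking whether the input so far still matches the prefix `xx`. A product state is a pair (one from each), accepting exactly when both do. Minimizing collapses redundant product states.
A 6-state machine:
        x   y  
>  s0   s1  s2 
   s1   s3  s2 
   s2   s2  s2 
   s3   s4  s4 
   s4   s5  s5 
 * s5   s5  s5 
(> = start, * = accepting)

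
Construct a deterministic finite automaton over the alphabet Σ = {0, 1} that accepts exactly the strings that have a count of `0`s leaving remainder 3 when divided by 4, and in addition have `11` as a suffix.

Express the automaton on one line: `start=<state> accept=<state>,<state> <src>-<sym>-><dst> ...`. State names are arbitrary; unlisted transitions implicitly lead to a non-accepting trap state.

start=S0 accept=S11 S0-0->S1 S0-1->S2 S1-0->S3 S1-1->S4 S2-0->S1 S2-1->S5 S3-0->S6 S3-1->S7 S4-0->S3 S4-1->S8 S5-0->S1 S5-1->S5 S6-0->S0 S6-1->S9 S7-0->S6 S7-1->S10 S8-0->S3 S8-1->S8 S9-0->S0 S9-1->S11 S10-0->S6 S10-1->S10 S11-0->S0 S11-1->S11

Run two small machines in parallel and take their product. One (4 states) tracks the count of `0`s modulo 4; the other (3 states) tracks how much of the suffix `11` has currently been matched. Each combined state is a pair, one component from each; accept when both components accept.
A 12-state machine:
          0    1  
>  S0     S1   S2 
   S1     S3   S4 
   S2     S1   S5 
   S3     S6   S7 
   S4     S3   S8 
   S5     S1   S5 
   S6     S0   S9 
   S7     S6  S10 
   S8     S3   S8 
   S9     S0  S11 
   S10    S6  S10 
 * S11    S0  S11 
(> = start, * = accepting)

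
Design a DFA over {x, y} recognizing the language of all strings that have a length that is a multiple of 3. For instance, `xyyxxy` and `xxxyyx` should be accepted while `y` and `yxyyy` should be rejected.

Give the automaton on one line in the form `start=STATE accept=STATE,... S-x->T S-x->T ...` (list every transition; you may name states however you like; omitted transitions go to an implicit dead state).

start=q0 accept=q0 q0-x->q1 q0-y->q1 q1-x->q2 q1-y->q2 q2-x->q0 q2-y->q0

Count input length modulo 3: every symbol advances one step around the cycle q0 → q1 → q2 → q0. Accept at q0.
With 3 states:
        x   y  
>* q0   q1  q1 
   q1   q2  q2 
   q2   q0  q0 
(> = start, * = accepting)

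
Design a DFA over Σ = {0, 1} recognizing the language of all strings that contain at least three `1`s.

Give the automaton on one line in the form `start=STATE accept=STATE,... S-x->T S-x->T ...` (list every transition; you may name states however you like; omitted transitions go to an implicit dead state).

start=S0 accept=S3,S4 S0-0->S0 S0-1->S1 S1-0->S1 S1-1->S2 S2-0->S2 S2-1->S3 S3-0->S3 S3-1->S4 S4-0->S4 S4-1->S4

Count `1`s, saturating at 4: states S0 through S3 mean 0 through 3 `1`s seen; S4 means more than 3. Each `1` increments (capped at S4); other symbols loop. Accept from {S3, S4}.
        0   1  
>  S0   S0  S1 
   S1   S1  S2 
   S2   S2  S3 
 * S3   S3  S4 
 * S4   S4  S4 
(> = start, * = accepting)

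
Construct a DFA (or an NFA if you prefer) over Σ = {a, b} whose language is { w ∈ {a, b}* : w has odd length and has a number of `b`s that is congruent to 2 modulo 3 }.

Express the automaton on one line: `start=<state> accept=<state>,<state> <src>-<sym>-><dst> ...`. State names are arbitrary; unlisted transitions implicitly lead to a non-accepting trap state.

Build one automaton per condition and run them in lockstep. The first has 2 states tracking the input length modulo 2; the second has 3 states tracking the count of `b`s modulo 3. A product state is a pair (one from each), accepting exactly when both do.
6 states suffice.
        a   b  
>  s0   s1  s2 
   s1   s0  s3 
   s2   s3  s4 
   s3   s2  s5 
   s4   s5  s1 
 * s5   s4  s0 
(> = start, * = accepting)

start=s0 accept=s5 s0-a->s1 s0-b->s2 s1-a->s0 s1-b->s3 s2-a->s3 s2-b->s4 s3-a->s2 s3-b->s5 s4-a->s5 s4-b->s1 s5-a->s4 s5-b->s0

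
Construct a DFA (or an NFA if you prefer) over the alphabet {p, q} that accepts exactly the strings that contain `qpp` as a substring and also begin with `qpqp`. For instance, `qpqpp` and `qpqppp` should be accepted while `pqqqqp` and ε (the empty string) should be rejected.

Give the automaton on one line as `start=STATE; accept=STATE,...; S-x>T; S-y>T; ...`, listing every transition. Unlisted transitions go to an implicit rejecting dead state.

Handle the two conditions separately and then intersect. One (4 states) tracks whether and how much of `qpp` has been seen; the other (6 states) tracks whether the input so far still matches the prefix `qpqp`. Each combined state is a pair, one component from each; accept when both components accept. Minimizing collapses redundant product states.
       p  q 
>  A   B  C 
   B   B  B 
   C   D  B 
   D   B  E 
   E   F  B 
   F   G  H 
 * G   G  G 
   H   F  H 
(> = start, * = accepting)

start=A; accept=G; A-p>B; A-q>C; B-p>B; B-q>B; C-p>D; C-q>B; D-p>B; D-q>E; E-p>F; E-q>B; F-p>G; F-q>H; G-p>G; G-q>G; H-p>F; H-q>H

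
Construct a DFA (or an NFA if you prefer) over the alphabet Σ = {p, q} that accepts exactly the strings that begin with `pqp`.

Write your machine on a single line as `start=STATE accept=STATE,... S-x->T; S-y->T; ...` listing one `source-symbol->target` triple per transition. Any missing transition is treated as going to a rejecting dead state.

Check the first 3 symbols one by one: S0 through S2 record how many have matched `pqp` so far; any wrong symbol goes to the dead state S4. After all 3 match we enter the accepting sink S3.
5 states suffice.
        p   q  
>  S0   S1  S4 
   S1   S4  S2 
   S2   S3  S4 
 * S3   S3  S3 
   S4   S4  S4 
(> = start, * = accepting)

start=S0; accept=S3; S0-p->S1; S0-q->S4; S1-p->S4; S1-q->S2; S2-p->S3; S2-q->S4; S3-p->S3; S3-q->S3; S4-p->S4; S4-q->S4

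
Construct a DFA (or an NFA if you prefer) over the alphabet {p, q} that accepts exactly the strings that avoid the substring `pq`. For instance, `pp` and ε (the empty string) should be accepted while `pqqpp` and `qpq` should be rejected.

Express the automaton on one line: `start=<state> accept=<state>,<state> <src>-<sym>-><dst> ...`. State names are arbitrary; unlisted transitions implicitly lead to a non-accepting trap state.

Track partial matches of the forbidden pattern `pq`. State S2 is a dead state reached once `pq` has occurred; every other state accepts. S0 means no part of `pq` is currently matched.
With 3 states:
        p   q  
>* S0   S1  S0 
 * S1   S1  S2 
   S2   S2  S2 
(> = start, * = accepting)

start=S0 accept=S0,S1 S0-p->S1 S0-q->S0 S1-p->S1 S1-q->S2 S2-p->S2 S2-q->S2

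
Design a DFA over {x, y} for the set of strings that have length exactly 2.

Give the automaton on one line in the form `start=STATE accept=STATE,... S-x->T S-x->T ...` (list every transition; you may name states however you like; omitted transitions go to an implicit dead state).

start=S0 accept=S2 S0-x->S1 S0-y->S1 S1-x->S2 S1-y->S2 S2-x->S3 S2-y->S3 S3-x->S3 S3-y->S3

Count input length up to 3: every symbol moves from S0 toward S3, which means 'more than 2' and absorbs. Accept from {S2}.
A 4-state machine:
        x   y  
>  S0   S1  S1 
   S1   S2  S2 
 * S2   S3  S3 
   S3   S3  S3 
(> = start, * = accepting)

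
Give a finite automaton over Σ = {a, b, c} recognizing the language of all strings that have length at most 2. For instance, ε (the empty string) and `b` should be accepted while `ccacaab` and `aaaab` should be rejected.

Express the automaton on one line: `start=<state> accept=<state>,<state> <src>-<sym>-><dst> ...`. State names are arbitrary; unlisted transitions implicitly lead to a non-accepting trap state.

start=s0 accept=s0,s1,s2 s0-a->s1 s0-b->s1 s0-c->s1 s1-a->s2 s1-b->s2 s1-c->s2 s2-a->s3 s2-b->s3 s2-c->s3 s3-a->s3 s3-b->s3 s3-c->s3

We only need to distinguish lengths 0, 1, …, 2, and '>2'. Chain s0 → s1 → s2 → s3 on every symbol, with s3 looping. Accepting states: {s0, s1, s2}.
        a   b   c  
>* s0   s1  s1  s1 
 * s1   s2  s2  s2 
 * s2   s3  s3  s3 
   s3   s3  s3  s3 
(> = start, * = accepting)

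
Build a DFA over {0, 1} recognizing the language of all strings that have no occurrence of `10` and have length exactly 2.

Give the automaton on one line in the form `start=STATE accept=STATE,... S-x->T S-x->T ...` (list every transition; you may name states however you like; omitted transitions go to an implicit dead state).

start=q0 accept=q3 q0-0->q1 q0-1->q2 q1-0->q3 q1-1->q3 q2-0->q4 q2-1->q3 q3-0->q4 q3-1->q4 q4-0->q4 q4-1->q4

Run two small machines in parallel and take their product. One (3 states) tracks partial matches of the forbidden pattern `10`; the other (4 states) tracks the input length, saturating at 3. Each combined state is a pair, one component from each; accept when both components accept. Equivalent product states are then merged.
5 states suffice.
        0   1  
>  q0   q1  q2 
   q1   q3  q3 
   q2   q4  q3 
 * q3   q4  q4 
   q4   q4  q4 
(> = start, * = accepting)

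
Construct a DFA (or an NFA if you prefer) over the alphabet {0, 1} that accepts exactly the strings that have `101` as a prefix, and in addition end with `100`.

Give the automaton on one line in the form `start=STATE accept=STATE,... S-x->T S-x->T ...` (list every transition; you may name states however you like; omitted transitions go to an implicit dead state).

start=q0 accept=q6 q0-0->q1 q0-1->q2 q1-0->q1 q1-1->q1 q2-0->q3 q2-1->q1 q3-0->q1 q3-1->q4 q4-0->q5 q4-1->q4 q5-0->q6 q5-1->q4 q6-0->q7 q6-1->q4 q7-0->q7 q7-1->q4

Handle the two conditions separately and then intersect. The first has 5 states tracking whether the input so far still matches the prefix `101`; the second has 4 states tracking how much of the suffix `100` has currently been matched. A product state is a pair (one from each), accepting exactly when both do. Minimizing collapses redundant product states.
With 8 states:
        0   1  
>  q0   q1  q2 
   q1   q1  q1 
   q2   q3  q1 
   q3   q1  q4 
   q4   q5  q4 
   q5   q6  q4 
 * q6   q7  q4 
   q7   q7  q4 
(> = start, * = accepting)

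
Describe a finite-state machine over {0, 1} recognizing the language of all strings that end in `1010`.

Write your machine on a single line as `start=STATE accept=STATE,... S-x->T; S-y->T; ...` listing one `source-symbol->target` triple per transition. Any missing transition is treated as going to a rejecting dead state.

start=s0; accept=s4; s0-0->s0; s0-1->s1; s1-0->s2; s1-1->s1; s2-0->s0; s2-1->s3; s3-0->s4; s3-1->s1; s4-0->s0; s4-1->s3

Let each state record the length of the longest suffix of the input read so far that is also a prefix of `1010`. s1 means the last symbol is `1`; s2 means the last 2 symbols are `10`; s3 means the last 3 symbols are `101`; s4 means the last 4 symbols are `1010`. Accept only at s4, where the string currently ends in `1010`.
A 5-state machine:
        0   1  
>  s0   s0  s1 
   s1   s2  s1 
   s2   s0  s3 
   s3   s4  s1 
 * s4   s0  s3 
(> = start, * = accepting)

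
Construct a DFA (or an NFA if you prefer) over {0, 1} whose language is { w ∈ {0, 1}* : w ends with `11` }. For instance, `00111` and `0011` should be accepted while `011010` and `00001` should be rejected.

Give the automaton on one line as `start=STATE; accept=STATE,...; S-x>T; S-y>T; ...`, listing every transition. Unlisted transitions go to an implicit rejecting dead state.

Let each state record the length of the longest suffix of the input read so far that is also a prefix of `11`. S1 means the last symbol is `1`; S2 means the last 2 symbols are `11`. Accept only at S2, where the string currently ends in `11`.
With 3 states:
        0   1  
>  S0   S0  S1 
   S1   S0  S2 
 * S2   S0  S2 
(> = start, * = accepting)

start=S0; accept=S2; S0-0>S0; S0-1>S1; S1-0>S0; S1-1>S2; S2-0>S0; S2-1>S2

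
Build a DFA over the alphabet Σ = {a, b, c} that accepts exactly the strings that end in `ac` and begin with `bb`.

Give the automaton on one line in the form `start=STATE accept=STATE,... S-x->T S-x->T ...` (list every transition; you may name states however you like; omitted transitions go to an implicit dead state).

start=s0 accept=s7 s0-a->s1 s0-b->s2 s0-c->s3 s1-a->s1 s1-b->s3 s1-c->s4 s2-a->s1 s2-b->s5 s2-c->s3 s3-a->s1 s3-b->s3 s3-c->s3 s4-a->s1 s4-b->s3 s4-c->s3 s5-a->s6 s5-b->s5 s5-c->s5 s6-a->s6 s6-b->s5 s6-c->s7 s7-a->s6 s7-b->s5 s7-c->s5

Build one automaton per condition and run them in lockstep. One (3 states) tracks how much of the suffix `ac` has currently been matched; the other (4 states) tracks whether the input so far still matches the prefix `bb`. Each combined state is a pair, one component from each; accept when both components accept.
With 8 states:
        a   b   c  
>  s0   s1  s2  s3 
   s1   s1  s3  s4 
   s2   s1  s5  s3 
   s3   s1  s3  s3 
   s4   s1  s3  s3 
   s5   s6  s5  s5 
   s6   s6  s5  s7 
 * s7   s6  s5  s5 
(> = start, * = accepting)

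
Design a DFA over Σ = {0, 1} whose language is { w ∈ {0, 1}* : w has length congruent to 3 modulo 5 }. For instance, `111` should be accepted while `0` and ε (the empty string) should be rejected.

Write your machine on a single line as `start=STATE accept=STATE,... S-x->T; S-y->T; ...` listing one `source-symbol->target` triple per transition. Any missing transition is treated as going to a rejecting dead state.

Only the length mod 5 matters, so use a 5-cycle: from any state, every input symbol moves to the next state, wrapping q4 back to q0. Mark q3 accepting.
With 5 states:
        0   1  
>  q0   q1  q1 
   q1   q2  q2 
   q2   q3  q3 
 * q3   q4  q4 
   q4   q0  q0 
(> = start, * = accepting)

start=q0; accept=q3; q0-0->q1; q0-1->q1; q1-0->q2; q1-1->q2; q2-0->q3; q2-1->q3; q3-0->q4; q3-1->q4; q4-0->q0; q4-1->q0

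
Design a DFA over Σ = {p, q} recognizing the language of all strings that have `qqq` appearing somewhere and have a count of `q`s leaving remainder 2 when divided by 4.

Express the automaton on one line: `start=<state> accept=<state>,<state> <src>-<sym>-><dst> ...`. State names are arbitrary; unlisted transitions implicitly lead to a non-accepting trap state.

Build one automaton per condition and run them in lockstep. One (4 states) tracks whether and how much of `qqq` has been seen; the other (4 states) tracks the count of `q`s modulo 4. Each combined state is a pair, one component from each; accept when both components accept.
16 states suffice.
       p  q 
>  A   A  B 
   B   C  D 
   C   C  E 
   D   F  G 
   E   F  H 
   F   F  I 
   G   G  J 
   H   K  J 
   I   K  L 
   J   J  M 
   K   K  N 
   L   A  M 
   M   M  O 
   N   A  P 
 * O   O  G 
   P   C  O 
(> = start, * = accepting)

start=A accept=O A-p->A A-q->B B-p->C B-q->D C-p->C C-q->E D-p->F D-q->G E-p->F E-q->H F-p->F F-q->I G-p->G G-q->J H-p->K H-q->J I-p->K I-q->L J-p->J J-q->M K-p->K K-q->N L-p->A L-q->M M-p->M M-q->O N-p->A N-q->P O-p->O O-q->G P-p->C P-q->O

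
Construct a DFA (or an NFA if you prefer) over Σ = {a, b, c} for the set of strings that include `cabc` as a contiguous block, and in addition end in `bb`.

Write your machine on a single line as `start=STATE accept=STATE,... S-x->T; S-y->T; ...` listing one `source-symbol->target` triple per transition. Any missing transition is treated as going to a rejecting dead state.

Run two small machines in parallel and take their product. One (5 states) tracks whether and how much of `cabc` has been seen; the other (3 states) tracks how much of the suffix `bb` has currently been matched. Each combined state is a pair, one component from each; accept when both components accept. Minimizing collapses redundant product states.
        a   b   c  
>  q0   q0  q0  q1 
   q1   q2  q0  q1 
   q2   q0  q3  q1 
   q3   q0  q0  q4 
   q4   q4  q5  q4 
   q5   q4  q6  q4 
 * q6   q4  q6  q4 
(> = start, * = accepting)

start=q0; accept=q6; q0-a->q0; q0-b->q0; q0-c->q1; q1-a->q2; q1-b->q0; q1-c->q1; q2-a->q0; q2-b->q3; q2-c->q1; q3-a->q0; q3-b->q0; q3-c->q4; q4-a->q4; q4-b->q5; q4-c->q4; q5-a->q4; q5-b->q6; q5-c->q4; q6-a->q4; q6-b->q6; q6-c->q4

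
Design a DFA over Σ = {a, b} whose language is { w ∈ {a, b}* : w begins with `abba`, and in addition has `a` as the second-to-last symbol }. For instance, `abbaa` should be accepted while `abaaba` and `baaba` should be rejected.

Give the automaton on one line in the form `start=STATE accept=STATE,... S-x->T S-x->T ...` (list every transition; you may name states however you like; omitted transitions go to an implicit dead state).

Build one automaton per condition and run them in lockstep. The first has 6 states tracking whether the input so far still matches the prefix `abba`; the second has 7 states tracking the last 2 symbols read. A product state is a pair (one from each), accepting exactly when both do. Equivalent product states are then merged.
9 states suffice.
        a   b  
>  S0   S1  S2 
   S1   S2  S3 
   S2   S2  S2 
   S3   S2  S4 
   S4   S5  S2 
   S5   S6  S7 
 * S6   S6  S7 
 * S7   S5  S8 
   S8   S5  S8 
(> = start, * = accepting)

start=S0 accept=S6,S7 S0-a->S1 S0-b->S2 S1-a->S2 S1-b->S3 S2-a->S2 S2-b->S2 S3-a->S2 S3-b->S4 S4-a->S5 S4-b->S2 S5-a->S6 S5-b->S7 S6-a->S6 S6-b->S7 S7-a->S5 S7-b->S8 S8-a->S5 S8-b->S8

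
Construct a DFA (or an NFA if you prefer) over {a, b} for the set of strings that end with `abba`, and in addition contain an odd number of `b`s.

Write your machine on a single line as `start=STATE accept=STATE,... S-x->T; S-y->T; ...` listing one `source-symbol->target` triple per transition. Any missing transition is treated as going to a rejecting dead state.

Run two small machines in parallel and take their product. One (5 states) tracks how much of the suffix `abba` has currently been matched; the other (2 states) tracks the count of `b`s modulo 2. Each combined state is a pair, one component from each; accept when both components accept. Equivalent product states are then merged.
        a   b  
>  s0   s0  s1 
   s1   s2  s0 
   s2   s2  s3 
   s3   s0  s4 
   s4   s5  s0 
 * s5   s2  s3 
(> = start, * = accepting)

start=s0; accept=s5; s0-a->s0; s0-b->s1; s1-a->s2; s1-b->s0; s2-a->s2; s2-b->s3; s3-a->s0; s3-b->s4; s4-a->s5; s4-b->s0; s5-a->s2; s5-b->s3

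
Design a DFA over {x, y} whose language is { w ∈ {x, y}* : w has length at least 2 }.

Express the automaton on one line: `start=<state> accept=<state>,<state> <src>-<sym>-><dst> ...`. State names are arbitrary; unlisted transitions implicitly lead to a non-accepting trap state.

We only need to distinguish lengths 0, 1, …, 2, and '>2'. Chain q0 → q1 → q2 → q3 on every symbol, with q3 looping. Accepting states: {q2, q3}.
A 4-state machine:
        x   y  
>  q0   q1  q1 
   q1   q2  q2 
 * q2   q3  q3 
 * q3   q3  q3 
(> = start, * = accepting)

start=q0 accept=q2,q3 q0-x->q1 q0-y->q1 q1-x->q2 q1-y->q2 q2-x->q3 q2-y->q3 q3-x->q3 q3-y->q3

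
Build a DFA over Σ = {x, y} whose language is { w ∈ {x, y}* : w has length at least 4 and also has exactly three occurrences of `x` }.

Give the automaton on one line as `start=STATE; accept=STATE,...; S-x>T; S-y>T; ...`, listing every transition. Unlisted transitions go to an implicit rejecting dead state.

Handle the two conditions separately and then intersect. The first has 6 states tracking the input length, saturating at 5; the second has 5 states tracking the count of `x`s, saturating at 4. A product state is a pair (one from each), accepting exactly when both do.
A 20-state machine:
          x    y  
>  s0     s1   s2 
   s1     s3   s4 
   s2     s4   s5 
   s3     s6   s7 
   s4     s7   s8 
   s5     s8   s9 
   s6    s10  s11 
   s7    s11  s12 
   s8    s12  s13 
   s9    s13  s14 
   s10   s15  s15 
 * s11   s15  s16 
   s12   s16  s17 
   s13   s17  s18 
   s14   s18  s19 
   s15   s15  s15 
 * s16   s15  s16 
   s17   s16  s17 
   s18   s17  s18 
   s19   s18  s19 
(> = start, * = accepting)

start=s0; accept=s11,s16; s0-x>s1; s0-y>s2; s1-x>s3; s1-y>s4; s2-x>s4; s2-y>s5; s3-x>s6; s3-y>s7; s4-x>s7; s4-y>s8; s5-x>s8; s5-y>s9; s6-x>s10; s6-y>s11; s7-x>s11; s7-y>s12; s8-x>s12; s8-y>s13; s9-x>s13; s9-y>s14; s10-x>s15; s10-y>s15; s11-x>s15; s11-y>s16; s12-x>s16; s12-y>s17; s13-x>s17; s13-y>s18; s14-x>s18; s14-y>s19; s15-x>s15; s15-y>s15; s16-x>s15; s16-y>s16; s17-x>s16; s17-y>s17; s18-x>s17; s18-y>s18; s19-x>s18; s19-y>s19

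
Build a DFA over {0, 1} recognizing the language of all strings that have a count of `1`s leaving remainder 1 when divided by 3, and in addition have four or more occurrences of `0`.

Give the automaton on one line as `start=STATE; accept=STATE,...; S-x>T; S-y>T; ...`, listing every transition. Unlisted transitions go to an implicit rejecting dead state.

start=A; accept=M; A-0>B; A-1>C; B-0>D; B-1>E; C-0>E; C-1>F; D-0>G; D-1>H; E-0>H; E-1>I; F-0>I; F-1>A; G-0>J; G-1>K; H-0>K; H-1>L; I-0>L; I-1>B; J-0>J; J-1>M; K-0>M; K-1>N; L-0>N; L-1>D; M-0>M; M-1>O; N-0>O; N-1>G; O-0>O; O-1>J

Build one automaton per condition and run them in lockstep. One (3 states) tracks the count of `1`s modulo 3; the other (6 states) tracks the count of `0`s, saturating at 5. Each combined state is a pair, one component from each; accept when both components accept. Minimizing collapses redundant product states.
With 15 states:
       0  1 
>  A   B  C 
   B   D  E 
   C   E  F 
   D   G  H 
   E   H  I 
   F   I  A 
   G   J  K 
   H   K  L 
   I   L  B 
   J   J  M 
   K   M  N 
   L   N  D 
 * M   M  O 
   N   O  G 
   O   O  J 
(> = start, * = accepting)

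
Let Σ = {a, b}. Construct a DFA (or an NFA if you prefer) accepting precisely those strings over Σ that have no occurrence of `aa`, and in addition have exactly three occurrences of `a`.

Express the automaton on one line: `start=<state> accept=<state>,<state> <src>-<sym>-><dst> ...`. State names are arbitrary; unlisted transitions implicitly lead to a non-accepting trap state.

start=q0 accept=q8,q9 q0-a->q1 q0-b->q0 q1-a->q2 q1-b->q3 q2-a->q4 q2-b->q2 q3-a->q5 q3-b->q3 q4-a->q6 q4-b->q4 q5-a->q4 q5-b->q7 q6-a->q6 q6-b->q6 q7-a->q8 q7-b->q7 q8-a->q6 q8-b->q9 q9-a->q10 q9-b->q9 q10-a->q6 q10-b->q11 q11-a->q10 q11-b->q11

Run two small machines in parallel and take their product. The first has 3 states tracking partial matches of the forbidden pattern `aa`; the second has 5 states tracking the count of `a`s, saturating at 4. A product state is a pair (one from each), accepting exactly when both do.
A 12-state machine:
          a    b  
>  q0     q1   q0 
   q1     q2   q3 
   q2     q4   q2 
   q3     q5   q3 
   q4     q6   q4 
   q5     q4   q7 
   q6     q6   q6 
   q7     q8   q7 
 * q8     q6   q9 
 * q9    q10   q9 
   q10    q6  q11 
   q11   q10  q11 
(> = start, * = accepting)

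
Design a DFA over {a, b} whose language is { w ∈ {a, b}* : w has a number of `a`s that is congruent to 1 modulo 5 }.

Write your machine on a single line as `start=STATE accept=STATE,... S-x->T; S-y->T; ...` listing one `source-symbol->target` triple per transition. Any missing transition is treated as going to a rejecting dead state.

start=q0; accept=q1; q0-a->q1; q0-b->q0; q1-a->q2; q1-b->q1; q2-a->q3; q2-b->q2; q3-a->q4; q3-b->q3; q4-a->q0; q4-b->q4

The only thing that matters is how many `a`s have appeared, reduced mod 5. Use one state per residue: q0 for 0, …, q4 for 4. Reading `a` moves to the next residue; anything else stays put. q1 is accepting.
A 5-state machine:
        a   b  
>  q0   q1  q0 
 * q1   q2  q1 
   q2   q3  q2 
   q3   q4  q3 
   q4   q0  q4 
(> = start, * = accepting)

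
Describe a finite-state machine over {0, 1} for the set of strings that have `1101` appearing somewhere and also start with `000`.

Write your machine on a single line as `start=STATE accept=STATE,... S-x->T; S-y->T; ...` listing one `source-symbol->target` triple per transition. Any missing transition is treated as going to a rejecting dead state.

Build one automaton per condition and run them in lockstep. The first has 5 states tracking whether and how much of `1101` has been seen; the second has 5 states tracking whether the input so far still matches the prefix `000`. A product state is a pair (one from each), accepting exactly when both do. Equivalent product states are then merged.
A 9-state machine:
        0   1  
>  q0   q1  q2 
   q1   q3  q2 
   q2   q2  q2 
   q3   q4  q2 
   q4   q4  q5 
   q5   q4  q6 
   q6   q7  q6 
   q7   q4  q8 
 * q8   q8  q8 
(> = start, * = accepting)

start=q0; accept=q8; q0-0->q1; q0-1->q2; q1-0->q3; q1-1->q2; q2-0->q2; q2-1->q2; q3-0->q4; q3-1->q2; q4-0->q4; q4-1->q5; q5-0->q4; q5-1->q6; q6-0->q7; q6-1->q6; q7-0->q4; q7-1->q8; q8-0->q8; q8-1->q8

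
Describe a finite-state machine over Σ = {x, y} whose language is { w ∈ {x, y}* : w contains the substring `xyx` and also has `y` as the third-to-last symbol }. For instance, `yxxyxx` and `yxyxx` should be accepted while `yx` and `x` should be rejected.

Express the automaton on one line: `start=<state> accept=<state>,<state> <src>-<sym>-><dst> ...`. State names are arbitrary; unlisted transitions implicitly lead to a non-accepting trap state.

start=q0 accept=q4,q5,q9,q10 q0-x->q1 q0-y->q0 q1-x->q1 q1-y->q2 q2-x->q3 q2-y->q0 q3-x->q4 q3-y->q5 q4-x->q6 q4-y->q7 q5-x->q3 q5-y->q8 q6-x->q6 q6-y->q7 q7-x->q3 q7-y->q8 q8-x->q9 q8-y->q10 q9-x->q4 q9-y->q5 q10-x->q9 q10-y->q10

Run two small machines in parallel and take their product. One (4 states) tracks whether and how much of `xyx` has been seen; the other (15 states) tracks the last 3 symbols read. Each combined state is a pair, one component from each; accept when both components accept. After merging equivalent states the machine shrinks.
An 11-state machine:
          x    y  
>  q0     q1   q0 
   q1     q1   q2 
   q2     q3   q0 
   q3     q4   q5 
 * q4     q6   q7 
 * q5     q3   q8 
   q6     q6   q7 
   q7     q3   q8 
   q8     q9  q10 
 * q9     q4   q5 
 * q10    q9  q10 
(> = start, * = accepting)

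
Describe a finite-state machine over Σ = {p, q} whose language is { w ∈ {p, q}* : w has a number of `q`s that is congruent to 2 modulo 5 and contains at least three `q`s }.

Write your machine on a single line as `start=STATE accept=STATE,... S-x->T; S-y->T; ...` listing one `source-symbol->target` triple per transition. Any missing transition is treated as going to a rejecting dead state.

Run two small machines in parallel and take their product. One (5 states) tracks the count of `q`s modulo 5; the other (5 states) tracks the count of `q`s, saturating at 4. Each combined state is a pair, one component from each; accept when both components accept. After merging equivalent states the machine shrinks.
With 8 states:
       p  q 
>  A   A  B 
   B   B  C 
   C   C  D 
   D   D  E 
   E   E  F 
   F   F  G 
   G   G  H 
 * H   H  D 
(> = start, * = accepting)

start=A; accept=H; A-p->A; A-q->B; B-p->B; B-q->C; C-p->C; C-q->D; D-p->D; D-q->E; E-p->E; E-q->F; F-p->F; F-q->G; G-p->G; G-q->H; H-p->H; H-q->D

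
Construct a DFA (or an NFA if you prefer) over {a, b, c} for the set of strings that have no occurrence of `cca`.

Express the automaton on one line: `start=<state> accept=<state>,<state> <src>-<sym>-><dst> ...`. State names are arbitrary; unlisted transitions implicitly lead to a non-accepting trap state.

start=q0 accept=q0,q1,q2 q0-a->q0 q0-b->q0 q0-c->q1 q1-a->q0 q1-b->q0 q1-c->q2 q2-a->q3 q2-b->q0 q2-c->q2 q3-a->q3 q3-b->q3 q3-c->q3

Track partial matches of the forbidden pattern `cca`. State q3 is a dead state reached once `cca` has occurred; every other state accepts. q0 means no part of `cca` is currently matched.
4 states suffice.
        a   b   c  
>* q0   q0  q0  q1 
 * q1   q0  q0  q2 
 * q2   q3  q0  q2 
   q3   q3  q3  q3 
(> = start, * = accepting)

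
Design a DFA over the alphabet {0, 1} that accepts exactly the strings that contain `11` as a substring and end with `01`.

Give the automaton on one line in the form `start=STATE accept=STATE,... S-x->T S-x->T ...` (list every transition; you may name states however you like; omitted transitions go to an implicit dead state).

Handle the two conditions separately and then intersect. The first has 3 states tracking whether and how much of `11` has been seen; the second has 3 states tracking how much of the suffix `01` has currently been matched. A product state is a pair (one from each), accepting exactly when both do.
7 states suffice.
        0   1  
>  S0   S1  S2 
   S1   S1  S3 
   S2   S1  S4 
   S3   S1  S4 
   S4   S5  S4 
   S5   S5  S6 
 * S6   S5  S4 
(> = start, * = accepting)

start=S0 accept=S6 S0-0->S1 S0-1->S2 S1-0->S1 S1-1->S3 S2-0->S1 S2-1->S4 S3-0->S1 S3-1->S4 S4-0->S5 S4-1->S4 S5-0->S5 S5-1->S6 S6-0->S5 S6-1->S4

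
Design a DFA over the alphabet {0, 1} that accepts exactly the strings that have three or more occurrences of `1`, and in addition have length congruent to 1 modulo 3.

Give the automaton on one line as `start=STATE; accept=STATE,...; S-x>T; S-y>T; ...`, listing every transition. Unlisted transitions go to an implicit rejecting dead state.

start=q0; accept=q10,q11; q0-0>q1; q0-1>q2; q1-0>q3; q1-1>q4; q2-0>q4; q2-1>q5; q3-0>q0; q3-1>q6; q4-0>q6; q4-1>q7; q5-0>q7; q5-1>q8; q6-0>q2; q6-1>q9; q7-0>q9; q7-1>q10; q8-0>q10; q8-1>q11; q9-0>q5; q9-1>q12; q10-0>q12; q10-1>q13; q11-0>q13; q11-1>q13; q12-0>q8; q12-1>q14; q13-0>q14; q13-1>q14; q14-0>q11; q14-1>q11

Handle the two conditions separately and then intersect. The first has 5 states tracking the count of `1`s, saturating at 4; the second has 3 states tracking the input length modulo 3. A product state is a pair (one from each), accepting exactly when both do.
A 15-state machine:
          0    1  
>  q0     q1   q2 
   q1     q3   q4 
   q2     q4   q5 
   q3     q0   q6 
   q4     q6   q7 
   q5     q7   q8 
   q6     q2   q9 
   q7     q9  q10 
   q8    q10  q11 
   q9     q5  q12 
 * q10   q12  q13 
 * q11   q13  q13 
   q12    q8  q14 
   q13   q14  q14 
   q14   q11  q11 
(> = start, * = accepting)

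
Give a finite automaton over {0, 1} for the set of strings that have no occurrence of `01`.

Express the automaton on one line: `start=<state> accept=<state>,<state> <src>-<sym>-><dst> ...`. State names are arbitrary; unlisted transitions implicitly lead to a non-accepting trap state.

start=q0 accept=q0,q1 q0-0->q1 q0-1->q0 q1-0->q1 q1-1->q2 q2-0->q2 q2-1->q2

This is the complement of 'contains `01`'. Use the same substring-matching states — q0 through q2 holding how much of `01` has just been matched — but flip the accepting set: everything except the trap q2 accepts.
With 3 states:
        0   1  
>* q0   q1  q0 
 * q1   q1  q2 
   q2   q2  q2 
(> = start, * = accepting)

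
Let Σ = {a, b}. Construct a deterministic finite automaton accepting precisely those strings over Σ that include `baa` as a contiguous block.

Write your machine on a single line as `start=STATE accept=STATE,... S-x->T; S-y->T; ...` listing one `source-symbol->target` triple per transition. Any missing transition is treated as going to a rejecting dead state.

start=q0; accept=q3; q0-a->q0; q0-b->q1; q1-a->q2; q1-b->q1; q2-a->q3; q2-b->q1; q3-a->q3; q3-b->q3

Track how much of `baa` has been matched so far: state q0 is no progress, q3 is the absorbing accept state reached once `baa` has occurred. Intermediate states record partial matches; on a mismatch, fall back to the longest reusable overlap.
4 states suffice.
        a   b  
>  q0   q0  q1 
   q1   q2  q1 
   q2   q3  q1 
 * q3   q3  q3 
(> = start, * = accepting)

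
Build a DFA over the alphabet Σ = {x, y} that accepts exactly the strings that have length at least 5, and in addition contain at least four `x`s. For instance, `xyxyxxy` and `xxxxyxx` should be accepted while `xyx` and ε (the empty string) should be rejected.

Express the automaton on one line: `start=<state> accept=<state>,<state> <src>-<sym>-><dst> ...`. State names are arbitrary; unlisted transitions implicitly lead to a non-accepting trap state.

start=q0 accept=q9 q0-x->q1 q0-y->q2 q1-x->q3 q1-y->q4 q2-x->q4 q2-y->q2 q3-x->q5 q3-y->q6 q4-x->q6 q4-y->q4 q5-x->q7 q5-y->q8 q6-x->q8 q6-y->q6 q7-x->q9 q7-y->q9 q8-x->q9 q8-y->q8 q9-x->q9 q9-y->q9

Handle the two conditions separately and then intersect. The first has 7 states tracking the input length, saturating at 6; the second has 6 states tracking the count of `x`s, saturating at 5. A product state is a pair (one from each), accepting exactly when both do. Equivalent product states are then merged.
        x   y  
>  q0   q1  q2 
   q1   q3  q4 
   q2   q4  q2 
   q3   q5  q6 
   q4   q6  q4 
   q5   q7  q8 
   q6   q8  q6 
   q7   q9  q9 
   q8   q9  q8 
 * q9   q9  q9 
(> = start, * = accepting)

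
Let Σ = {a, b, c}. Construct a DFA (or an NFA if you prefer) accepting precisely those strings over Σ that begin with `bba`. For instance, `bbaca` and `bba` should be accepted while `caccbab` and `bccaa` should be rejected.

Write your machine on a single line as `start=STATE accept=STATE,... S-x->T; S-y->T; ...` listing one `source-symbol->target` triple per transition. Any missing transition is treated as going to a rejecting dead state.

Check the first 3 symbols one by one: S0 through S2 record how many have matched `bba` so far; any wrong symbol goes to the dead state S4. After all 3 match we enter the accepting sink S3.
        a   b   c  
>  S0   S4  S1  S4 
   S1   S4  S2  S4 
   S2   S3  S4  S4 
 * S3   S3  S3  S3 
   S4   S4  S4  S4 
(> = start, * = accepting)

start=S0; accept=S3; S0-a->S4; S0-b->S1; S0-c->S4; S1-a->S4; S1-b->S2; S1-c->S4; S2-a->S3; S2-b->S4; S2-c->S4; S3-a->S3; S3-b->S3; S3-c->S3; S4-a->S4; S4-b->S4; S4-c->S4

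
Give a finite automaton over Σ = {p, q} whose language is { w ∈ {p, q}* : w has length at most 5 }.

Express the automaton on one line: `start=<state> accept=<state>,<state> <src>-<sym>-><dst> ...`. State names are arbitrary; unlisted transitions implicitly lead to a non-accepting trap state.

Count input length up to 6: every symbol moves from A toward G, which means 'more than 5' and absorbs. Accept from {A, B, C, D, E, F}.
       p  q 
>* A   B  B 
 * B   C  C 
 * C   D  D 
 * D   E  E 
 * E   F  F 
 * F   G  G 
   G   G  G 
(> = start, * = accepting)

start=A accept=A,B,C,D,E,F A-p->B A-q->B B-p->C B-q->C C-p->D C-q->D D-p->E D-q->E E-p->F E-q->F F-p->G F-q->G G-p->G G-q->G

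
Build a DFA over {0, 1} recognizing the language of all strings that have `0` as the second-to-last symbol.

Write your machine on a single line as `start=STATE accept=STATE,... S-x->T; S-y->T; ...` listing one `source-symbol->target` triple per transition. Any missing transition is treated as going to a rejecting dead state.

Because acceptance depends on a position counted from the end, the machine has to buffer the most recent 2 symbols. Make each state the string of the last up-to-2 symbols read; on input `x` shift the window left and append `x`. Accept when the buffered window has length 2 and begins with `0`.
With 7 states:
        0   1  
>  q0   q1  q2 
   q1   q3  q4 
   q2   q5  q6 
 * q3   q3  q4 
 * q4   q5  q6 
   q5   q3  q4 
   q6   q5  q6 
(> = start, * = accepting)

start=q0; accept=q3,q4; q0-0->q1; q0-1->q2; q1-0->q3; q1-1->q4; q2-0->q5; q2-1->q6; q3-0->q3; q3-1->q4; q4-0->q5; q4-1->q6; q5-0->q3; q5-1->q4; q6-0->q5; q6-1->q6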